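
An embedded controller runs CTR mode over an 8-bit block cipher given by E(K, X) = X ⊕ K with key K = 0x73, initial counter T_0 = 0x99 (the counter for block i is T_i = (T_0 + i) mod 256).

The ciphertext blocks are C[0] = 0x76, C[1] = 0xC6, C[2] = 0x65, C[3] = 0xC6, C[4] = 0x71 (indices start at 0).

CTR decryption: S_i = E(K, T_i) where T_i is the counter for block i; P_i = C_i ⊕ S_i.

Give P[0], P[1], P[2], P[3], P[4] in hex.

P[0]: T = 0x99, S = E(K, T) = 0xEA; 0x76 ⊕ 0xEA = 0x9C.
P[1]: T = 0x9A, S = E(K, T) = 0xE9; 0xC6 ⊕ 0xE9 = 0x2F.
P[2]: T = 0x9B, S = E(K, T) = 0xE8; 0x65 ⊕ 0xE8 = 0x8D.
P[3]: T = 0x9C, S = E(K, T) = 0xEF; 0xC6 ⊕ 0xEF = 0x29.
P[4]: T = 0x9D, S = E(K, T) = 0xEE; 0x71 ⊕ 0xEE = 0x9F.

P[0] = 0x9C, P[1] = 0x2F, P[2] = 0x8D, P[3] = 0x29, P[4] = 0x9F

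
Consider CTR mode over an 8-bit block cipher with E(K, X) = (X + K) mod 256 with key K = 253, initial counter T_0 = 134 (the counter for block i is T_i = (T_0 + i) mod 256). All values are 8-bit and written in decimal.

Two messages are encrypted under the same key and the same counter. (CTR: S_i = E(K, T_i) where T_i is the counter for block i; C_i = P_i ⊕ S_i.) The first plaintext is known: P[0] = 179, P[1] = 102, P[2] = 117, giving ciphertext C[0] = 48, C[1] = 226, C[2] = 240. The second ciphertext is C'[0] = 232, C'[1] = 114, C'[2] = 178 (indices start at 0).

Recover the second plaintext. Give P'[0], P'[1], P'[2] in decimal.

In CTR with a reused counter, both messages share the same keystream S_i, so C_i ⊕ C'_i = P_i ⊕ P'_i and thus P'_i = P_i ⊕ C_i ⊕ C'_i.
P'[0]: 179 ⊕ 48 ⊕ 232 = 107.
P'[1]: 102 ⊕ 226 ⊕ 114 = 246.
P'[2]: 117 ⊕ 240 ⊕ 178 = 55.

P'[0] = 107, P'[1] = 246, P'[2] = 55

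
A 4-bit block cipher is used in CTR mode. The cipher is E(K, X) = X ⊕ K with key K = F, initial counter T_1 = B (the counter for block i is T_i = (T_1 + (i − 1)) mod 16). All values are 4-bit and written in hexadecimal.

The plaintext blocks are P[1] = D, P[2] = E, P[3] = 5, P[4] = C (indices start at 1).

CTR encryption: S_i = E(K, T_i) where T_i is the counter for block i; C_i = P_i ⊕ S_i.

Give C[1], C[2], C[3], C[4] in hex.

C[1] = 9, C[2] = D, C[3] = 7, C[4] = D

C[1]: T = B, S = E(K, T) = 4; D ⊕ 4 = 9.
C[2]: T = C, S = E(K, T) = 3; E ⊕ 3 = D.
C[3]: T = D, S = E(K, T) = 2; 5 ⊕ 2 = 7.
C[4]: T = E, S = E(K, T) = 1; C ⊕ 1 = D.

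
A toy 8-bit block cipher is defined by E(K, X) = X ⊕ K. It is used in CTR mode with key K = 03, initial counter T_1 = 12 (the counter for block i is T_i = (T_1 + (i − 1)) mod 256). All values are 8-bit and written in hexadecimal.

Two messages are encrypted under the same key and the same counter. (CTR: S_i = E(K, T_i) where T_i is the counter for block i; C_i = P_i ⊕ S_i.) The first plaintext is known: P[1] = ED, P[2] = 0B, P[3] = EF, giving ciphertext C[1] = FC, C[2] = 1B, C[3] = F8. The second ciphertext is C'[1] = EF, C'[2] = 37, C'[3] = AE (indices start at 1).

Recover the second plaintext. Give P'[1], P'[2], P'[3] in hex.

In CTR with a reused counter, both messages share the same keystream S_i, so C_i ⊕ C'_i = P_i ⊕ P'_i and thus P'_i = P_i ⊕ C_i ⊕ C'_i.
P'[1]: ED ⊕ FC ⊕ EF = FE.
P'[2]: 0B ⊕ 1B ⊕ 37 = 27.
P'[3]: EF ⊕ F8 ⊕ AE = B9.

P'[1] = FE, P'[2] = 27, P'[3] = B9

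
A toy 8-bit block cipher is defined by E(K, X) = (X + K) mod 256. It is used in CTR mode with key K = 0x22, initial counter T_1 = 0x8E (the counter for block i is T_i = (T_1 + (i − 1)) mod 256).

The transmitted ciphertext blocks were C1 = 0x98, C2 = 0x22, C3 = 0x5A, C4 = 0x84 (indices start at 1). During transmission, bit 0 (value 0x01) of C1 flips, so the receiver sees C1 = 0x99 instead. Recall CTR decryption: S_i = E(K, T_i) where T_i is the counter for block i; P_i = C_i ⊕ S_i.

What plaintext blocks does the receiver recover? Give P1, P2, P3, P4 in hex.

Only C1 changed, to 0x99. In CTR, a change in C_i flips the same bit in P_i only; the keystream is unaffected. Decrypting the received ciphertext:
P1: T = 0x8E, S = E(K, T) = 0xB0; 0x99 ⊕ 0xB0 = 0x29.
P2: T = 0x8F, S = E(K, T) = 0xB1; 0x22 ⊕ 0xB1 = 0x93.
P3: T = 0x90, S = E(K, T) = 0xB2; 0x5A ⊕ 0xB2 = 0xE8.
P4: T = 0x91, S = E(K, T) = 0xB3; 0x84 ⊕ 0xB3 = 0x37.
Blocks that differ from the original plaintext: P1.

P1 = 0x29, P2 = 0x93, P3 = 0xE8, P4 = 0x37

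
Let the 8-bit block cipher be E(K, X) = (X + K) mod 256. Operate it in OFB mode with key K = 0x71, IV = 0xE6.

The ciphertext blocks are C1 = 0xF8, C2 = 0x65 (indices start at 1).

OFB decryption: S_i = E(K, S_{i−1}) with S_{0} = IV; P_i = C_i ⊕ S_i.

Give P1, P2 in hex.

P1: S = E(K, 0xE6) = 0x57; 0xF8 ⊕ 0x57 = 0xAF.
P2: S = E(K, 0x57) = 0xC8; 0x65 ⊕ 0xC8 = 0xAD.

P1 = 0xAF, P2 = 0xAD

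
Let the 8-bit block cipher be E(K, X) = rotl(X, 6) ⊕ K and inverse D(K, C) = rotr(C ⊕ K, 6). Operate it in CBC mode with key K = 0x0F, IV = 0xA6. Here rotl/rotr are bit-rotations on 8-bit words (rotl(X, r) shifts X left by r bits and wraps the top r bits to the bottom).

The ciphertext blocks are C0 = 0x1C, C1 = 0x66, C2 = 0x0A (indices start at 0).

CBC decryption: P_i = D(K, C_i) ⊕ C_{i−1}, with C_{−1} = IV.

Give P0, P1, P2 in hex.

P0: D(K, 0x1C) = 0x4C; 0x4C ⊕ 0xA6 = 0xEA.
P1: D(K, 0x66) = 0xA5; 0xA5 ⊕ 0x1C = 0xB9.
P2: D(K, 0x0A) = 0x14; 0x14 ⊕ 0x66 = 0x72.

P0 = 0xEA, P1 = 0xB9, P2 = 0x72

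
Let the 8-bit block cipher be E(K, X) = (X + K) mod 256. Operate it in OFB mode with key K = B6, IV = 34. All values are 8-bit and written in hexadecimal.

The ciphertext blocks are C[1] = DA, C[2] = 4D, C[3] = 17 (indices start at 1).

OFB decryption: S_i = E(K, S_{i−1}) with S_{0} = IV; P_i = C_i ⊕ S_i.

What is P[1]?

P[1]: S = E(K, 34) = EA; DA ⊕ EA = 30.

P[1] = 30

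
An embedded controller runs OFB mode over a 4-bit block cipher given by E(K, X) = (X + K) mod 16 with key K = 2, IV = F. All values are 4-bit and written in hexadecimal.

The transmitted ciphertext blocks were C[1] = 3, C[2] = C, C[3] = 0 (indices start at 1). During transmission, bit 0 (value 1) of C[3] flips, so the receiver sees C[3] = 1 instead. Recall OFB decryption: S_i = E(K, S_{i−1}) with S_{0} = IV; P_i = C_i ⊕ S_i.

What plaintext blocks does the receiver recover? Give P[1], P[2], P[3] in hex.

Only C[3] changed, to 1. In OFB, a change in C_i flips the same bit in P_i only; the keystream is unaffected. Decrypting the received ciphertext:
P[1]: S = E(K, F) = 1; 3 ⊕ 1 = 2.
P[2]: S = E(K, 1) = 3; C ⊕ 3 = F.
P[3]: S = E(K, 3) = 5; 1 ⊕ 5 = 4.
Blocks that differ from the original plaintext: P[3].

P[1] = 2, P[2] = F, P[3] = 4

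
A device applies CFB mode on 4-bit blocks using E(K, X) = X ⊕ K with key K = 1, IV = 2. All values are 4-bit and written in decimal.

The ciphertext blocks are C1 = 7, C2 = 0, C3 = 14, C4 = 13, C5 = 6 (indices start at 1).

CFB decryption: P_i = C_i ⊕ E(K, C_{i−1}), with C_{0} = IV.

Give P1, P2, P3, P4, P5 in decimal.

P1 = 4, P2 = 6, P3 = 15, P4 = 2, P5 = 10

P1: E(K, 2) = 3; 7 ⊕ 3 = 4.
P2: E(K, 7) = 6; 0 ⊕ 6 = 6.
P3: E(K, 0) = 1; 14 ⊕ 1 = 15.
P4: E(K, 14) = 15; 13 ⊕ 15 = 2.
P5: E(K, 13) = 12; 6 ⊕ 12 = 10.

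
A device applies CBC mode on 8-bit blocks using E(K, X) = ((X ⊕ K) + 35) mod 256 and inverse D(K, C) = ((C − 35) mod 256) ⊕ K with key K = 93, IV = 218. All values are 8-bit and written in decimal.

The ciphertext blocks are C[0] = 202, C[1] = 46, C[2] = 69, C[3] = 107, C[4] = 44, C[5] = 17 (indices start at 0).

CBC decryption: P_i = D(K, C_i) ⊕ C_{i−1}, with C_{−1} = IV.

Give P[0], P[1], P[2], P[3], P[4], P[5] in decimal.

P[0]: D(K, 202) = 250; 250 ⊕ 218 = 32.
P[1]: D(K, 46) = 86; 86 ⊕ 202 = 156.
P[2]: D(K, 69) = 127; 127 ⊕ 46 = 81.
P[3]: D(K, 107) = 21; 21 ⊕ 69 = 80.
P[4]: D(K, 44) = 84; 84 ⊕ 107 = 63.
P[5]: D(K, 17) = 179; 179 ⊕ 44 = 159.

P[0] = 32, P[1] = 156, P[2] = 81, P[3] = 80, P[4] = 63, P[5] = 159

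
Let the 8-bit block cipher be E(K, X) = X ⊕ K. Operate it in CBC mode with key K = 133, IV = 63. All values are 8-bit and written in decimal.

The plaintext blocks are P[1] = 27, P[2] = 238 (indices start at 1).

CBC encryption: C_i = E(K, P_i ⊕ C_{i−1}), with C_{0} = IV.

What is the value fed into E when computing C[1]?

C[1]: P[1] ⊕ 63 = 36; E(K, 36) = 161.
So the input to E for block [1] is 36.

36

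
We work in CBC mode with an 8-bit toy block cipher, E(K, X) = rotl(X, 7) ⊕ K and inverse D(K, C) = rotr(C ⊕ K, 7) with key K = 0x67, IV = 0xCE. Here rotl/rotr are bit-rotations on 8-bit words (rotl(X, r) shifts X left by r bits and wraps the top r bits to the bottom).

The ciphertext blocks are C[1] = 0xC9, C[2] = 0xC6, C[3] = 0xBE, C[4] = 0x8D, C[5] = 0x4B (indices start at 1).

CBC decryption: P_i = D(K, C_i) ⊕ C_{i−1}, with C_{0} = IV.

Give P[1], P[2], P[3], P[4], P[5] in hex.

P[1]: D(K, 0xC9) = 0x5D; 0x5D ⊕ 0xCE = 0x93.
P[2]: D(K, 0xC6) = 0x43; 0x43 ⊕ 0xC9 = 0x8A.
P[3]: D(K, 0xBE) = 0xB3; 0xB3 ⊕ 0xC6 = 0x75.
P[4]: D(K, 0x8D) = 0xD5; 0xD5 ⊕ 0xBE = 0x6B.
P[5]: D(K, 0x4B) = 0x58; 0x58 ⊕ 0x8D = 0xD5.

P[1] = 0x93, P[2] = 0x8A, P[3] = 0x75, P[4] = 0x6B, P[5] = 0xD5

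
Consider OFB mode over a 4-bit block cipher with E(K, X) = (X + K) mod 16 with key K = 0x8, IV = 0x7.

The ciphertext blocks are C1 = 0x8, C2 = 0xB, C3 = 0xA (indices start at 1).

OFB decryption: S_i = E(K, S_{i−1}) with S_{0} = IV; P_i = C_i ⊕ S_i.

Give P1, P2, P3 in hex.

P1: S = E(K, 0x7) = 0xF; 0x8 ⊕ 0xF = 0x7.
P2: S = E(K, 0xF) = 0x7; 0xB ⊕ 0x7 = 0xC.
P3: S = E(K, 0x7) = 0xF; 0xA ⊕ 0xF = 0x5.

P1 = 0x7, P2 = 0xC, P3 = 0x5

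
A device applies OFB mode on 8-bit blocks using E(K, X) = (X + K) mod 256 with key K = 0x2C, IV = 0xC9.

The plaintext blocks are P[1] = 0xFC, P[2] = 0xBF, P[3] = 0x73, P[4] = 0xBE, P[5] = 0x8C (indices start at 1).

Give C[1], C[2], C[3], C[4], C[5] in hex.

OFB encryption: S_i = E(K, S_{i−1}) with S_{0} = IV; C_i = P_i ⊕ S_i.
C[1]: S = E(K, 0xC9) = 0xF5; 0xFC ⊕ 0xF5 = 0x09.
C[2]: S = E(K, 0xF5) = 0x21; 0xBF ⊕ 0x21 = 0x9E.
C[3]: S = E(K, 0x21) = 0x4D; 0x73 ⊕ 0x4D = 0x3E.
C[4]: S = E(K, 0x4D) = 0x79; 0xBE ⊕ 0x79 = 0xC7.
C[5]: S = E(K, 0x79) = 0xA5; 0x8C ⊕ 0xA5 = 0x29.

C[1] = 0x09, C[2] = 0x9E, C[3] = 0x3E, C[4] = 0xC7, C[5] = 0x29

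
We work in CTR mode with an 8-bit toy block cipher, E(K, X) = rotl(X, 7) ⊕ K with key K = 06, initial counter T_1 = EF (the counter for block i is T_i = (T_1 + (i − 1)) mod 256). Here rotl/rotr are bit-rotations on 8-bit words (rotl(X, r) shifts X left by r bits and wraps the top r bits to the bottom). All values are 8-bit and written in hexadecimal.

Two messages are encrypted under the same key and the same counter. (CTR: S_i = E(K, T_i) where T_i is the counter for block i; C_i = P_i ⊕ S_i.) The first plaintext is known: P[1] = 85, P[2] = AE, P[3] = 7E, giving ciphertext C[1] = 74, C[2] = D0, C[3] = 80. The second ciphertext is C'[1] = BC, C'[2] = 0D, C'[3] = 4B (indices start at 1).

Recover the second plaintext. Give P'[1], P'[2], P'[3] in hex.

In CTR with a reused counter, both messages share the same keystream S_i, so C_i ⊕ C'_i = P_i ⊕ P'_i and thus P'_i = P_i ⊕ C_i ⊕ C'_i.
P'[1]: 85 ⊕ 74 ⊕ BC = 4D.
P'[2]: AE ⊕ D0 ⊕ 0D = 73.
P'[3]: 7E ⊕ 80 ⊕ 4B = B5.

P'[1] = 4D, P'[2] = 73, P'[3] = B5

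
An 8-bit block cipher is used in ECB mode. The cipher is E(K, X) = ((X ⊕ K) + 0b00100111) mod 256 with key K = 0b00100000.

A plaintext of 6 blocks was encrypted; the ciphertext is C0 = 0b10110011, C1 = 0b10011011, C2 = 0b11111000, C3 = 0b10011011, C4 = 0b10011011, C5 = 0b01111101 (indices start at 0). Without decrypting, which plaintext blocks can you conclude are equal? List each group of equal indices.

ECB encrypts each block independently with the same key, so equal ciphertext blocks imply equal plaintext blocks.
C1 = C3 = C4 = 0b10011011, so P1 = P3 = P4.

P1 = P3 = P4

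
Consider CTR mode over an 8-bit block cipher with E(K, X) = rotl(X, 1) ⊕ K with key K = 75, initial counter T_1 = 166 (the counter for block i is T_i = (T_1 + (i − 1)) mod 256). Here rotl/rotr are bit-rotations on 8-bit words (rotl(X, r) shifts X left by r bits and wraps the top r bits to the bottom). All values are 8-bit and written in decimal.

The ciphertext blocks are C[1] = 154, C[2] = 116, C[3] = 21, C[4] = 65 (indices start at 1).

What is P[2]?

CTR decryption: S_i = E(K, T_i) where T_i is the counter for block i; P_i = C_i ⊕ S_i.
P[2]: T = 167, S = E(K, T) = 4; 116 ⊕ 4 = 112.

P[2] = 112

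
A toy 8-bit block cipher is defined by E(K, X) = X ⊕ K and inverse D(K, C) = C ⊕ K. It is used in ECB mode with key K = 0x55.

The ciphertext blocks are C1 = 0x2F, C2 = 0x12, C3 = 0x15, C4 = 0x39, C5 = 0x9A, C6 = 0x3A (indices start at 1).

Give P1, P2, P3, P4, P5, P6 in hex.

ECB decryption: P_i = D(K, C_i).
P1: D(K, 0x2F) = 0x7A.
P2: D(K, 0x12) = 0x47.
P3: D(K, 0x15) = 0x40.
P4: D(K, 0x39) = 0x6C.
P5: D(K, 0x9A) = 0xCF.
P6: D(K, 0x3A) = 0x6F.

P1 = 0x7A, P2 = 0x47, P3 = 0x40, P4 = 0x6C, P5 = 0xCF, P6 = 0x6F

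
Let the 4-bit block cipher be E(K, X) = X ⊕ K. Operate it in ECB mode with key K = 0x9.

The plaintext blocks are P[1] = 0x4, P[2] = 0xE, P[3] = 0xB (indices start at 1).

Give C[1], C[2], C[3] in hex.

ECB encryption: C_i = E(K, P_i).
C[1]: E(K, 0x4) = 0xD.
C[2]: E(K, 0xE) = 0x7.
C[3]: E(K, 0xB) = 0x2.

C[1] = 0xD, C[2] = 0x7, C[3] = 0x2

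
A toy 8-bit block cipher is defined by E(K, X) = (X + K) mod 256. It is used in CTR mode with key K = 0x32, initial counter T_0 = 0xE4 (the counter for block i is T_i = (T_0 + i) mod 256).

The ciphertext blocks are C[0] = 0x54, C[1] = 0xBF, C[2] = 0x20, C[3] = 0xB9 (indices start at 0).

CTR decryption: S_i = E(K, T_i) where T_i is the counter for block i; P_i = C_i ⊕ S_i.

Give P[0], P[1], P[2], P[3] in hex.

P[0] = 0x42, P[1] = 0xA8, P[2] = 0x38, P[3] = 0xA0

P[0]: T = 0xE4, S = E(K, T) = 0x16; 0x54 ⊕ 0x16 = 0x42.
P[1]: T = 0xE5, S = E(K, T) = 0x17; 0xBF ⊕ 0x17 = 0xA8.
P[2]: T = 0xE6, S = E(K, T) = 0x18; 0x20 ⊕ 0x18 = 0x38.
P[3]: T = 0xE7, S = E(K, T) = 0x19; 0xB9 ⊕ 0x19 = 0xA0.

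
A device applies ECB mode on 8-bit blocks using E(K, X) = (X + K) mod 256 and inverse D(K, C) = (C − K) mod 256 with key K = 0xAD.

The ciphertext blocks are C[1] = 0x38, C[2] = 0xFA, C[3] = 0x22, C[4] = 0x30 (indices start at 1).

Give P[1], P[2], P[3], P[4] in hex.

P[1] = 0x8B, P[2] = 0x4D, P[3] = 0x75, P[4] = 0x83

ECB decryption: P_i = D(K, C_i).
P[1]: D(K, 0x38) = 0x8B.
P[2]: D(K, 0xFA) = 0x4D.
P[3]: D(K, 0x22) = 0x75.
P[4]: D(K, 0x30) = 0x83.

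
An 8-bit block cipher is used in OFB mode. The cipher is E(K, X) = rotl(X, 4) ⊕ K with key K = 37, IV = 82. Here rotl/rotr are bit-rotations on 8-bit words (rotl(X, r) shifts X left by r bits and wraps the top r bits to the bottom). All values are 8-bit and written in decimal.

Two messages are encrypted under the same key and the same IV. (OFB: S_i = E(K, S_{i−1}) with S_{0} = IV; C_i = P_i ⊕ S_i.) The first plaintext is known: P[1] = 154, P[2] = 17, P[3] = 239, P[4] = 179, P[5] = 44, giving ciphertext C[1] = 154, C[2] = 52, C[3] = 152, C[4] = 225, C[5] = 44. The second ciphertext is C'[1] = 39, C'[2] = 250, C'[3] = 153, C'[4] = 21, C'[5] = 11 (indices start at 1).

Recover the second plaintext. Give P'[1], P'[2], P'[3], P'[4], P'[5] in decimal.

In OFB with a reused IV, both messages share the same keystream S_i, so C_i ⊕ C'_i = P_i ⊕ P'_i and thus P'_i = P_i ⊕ C_i ⊕ C'_i.
P'[1]: 154 ⊕ 154 ⊕ 39 = 39.
P'[2]: 17 ⊕ 52 ⊕ 250 = 223.
P'[3]: 239 ⊕ 152 ⊕ 153 = 238.
P'[4]: 179 ⊕ 225 ⊕ 21 = 71.
P'[5]: 44 ⊕ 44 ⊕ 11 = 11.

P'[1] = 39, P'[2] = 223, P'[3] = 238, P'[4] = 71, P'[5] = 11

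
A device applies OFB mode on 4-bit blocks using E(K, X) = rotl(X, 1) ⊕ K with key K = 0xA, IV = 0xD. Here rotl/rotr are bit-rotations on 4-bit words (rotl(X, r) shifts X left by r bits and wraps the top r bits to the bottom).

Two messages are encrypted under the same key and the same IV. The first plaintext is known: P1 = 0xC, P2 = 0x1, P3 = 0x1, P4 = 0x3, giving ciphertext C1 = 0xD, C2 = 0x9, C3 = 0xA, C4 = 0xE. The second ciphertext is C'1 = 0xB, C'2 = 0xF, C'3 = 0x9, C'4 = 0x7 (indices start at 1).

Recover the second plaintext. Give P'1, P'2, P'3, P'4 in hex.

P'1 = 0xA, P'2 = 0x7, P'3 = 0x2, P'4 = 0xA

In OFB with a reused IV, both messages share the same keystream S_i, so C_i ⊕ C'_i = P_i ⊕ P'_i and thus P'_i = P_i ⊕ C_i ⊕ C'_i.
P'1: 0xC ⊕ 0xD ⊕ 0xB = 0xA.
P'2: 0x1 ⊕ 0x9 ⊕ 0xF = 0x7.
P'3: 0x1 ⊕ 0xA ⊕ 0x9 = 0x2.
P'4: 0x3 ⊕ 0xE ⊕ 0x7 = 0xA.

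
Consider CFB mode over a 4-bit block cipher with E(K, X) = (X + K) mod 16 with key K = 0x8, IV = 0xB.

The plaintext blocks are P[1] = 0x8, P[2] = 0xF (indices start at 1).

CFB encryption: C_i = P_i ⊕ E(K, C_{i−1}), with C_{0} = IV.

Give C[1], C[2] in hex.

C[1]: E(K, 0xB) = 0x3; 0x8 ⊕ 0x3 = 0xB.
C[2]: E(K, 0xB) = 0x3; 0xF ⊕ 0x3 = 0xC.

C[1] = 0xB, C[2] = 0xC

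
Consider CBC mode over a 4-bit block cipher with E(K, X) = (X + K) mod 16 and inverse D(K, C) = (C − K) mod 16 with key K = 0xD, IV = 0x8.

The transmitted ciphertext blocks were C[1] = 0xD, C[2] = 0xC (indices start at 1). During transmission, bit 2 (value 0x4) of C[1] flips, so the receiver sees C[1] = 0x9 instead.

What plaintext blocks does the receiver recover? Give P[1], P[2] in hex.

CBC decryption: P_i = D(K, C_i) ⊕ C_{i−1}, with C_{0} = IV.
Only C[1] changed, to 0x9. In CBC, a change in C_i garbles P_i and flips the same bit in P_{i+1}. Decrypting the received ciphertext:
P[1]: D(K, 0x9) = 0xC; 0xC ⊕ 0x8 = 0x4.
P[2]: D(K, 0xC) = 0xF; 0xF ⊕ 0x9 = 0x6.
Blocks that differ from the original plaintext: P[1], P[2].

P[1] = 0x4, P[2] = 0x6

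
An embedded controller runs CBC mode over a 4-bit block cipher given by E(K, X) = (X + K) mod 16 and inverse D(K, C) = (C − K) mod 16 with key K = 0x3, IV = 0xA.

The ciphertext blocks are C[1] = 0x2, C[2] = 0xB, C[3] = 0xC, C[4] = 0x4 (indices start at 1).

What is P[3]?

CBC decryption: P_i = D(K, C_i) ⊕ C_{i−1}, with C_{0} = IV.
P[3]: D(K, 0xC) = 0x9; 0x9 ⊕ 0xB = 0x2.

P[3] = 0x2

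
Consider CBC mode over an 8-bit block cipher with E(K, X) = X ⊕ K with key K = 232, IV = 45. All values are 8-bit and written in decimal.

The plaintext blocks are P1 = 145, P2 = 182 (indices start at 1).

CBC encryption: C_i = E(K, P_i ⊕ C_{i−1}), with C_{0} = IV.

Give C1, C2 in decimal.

C1 = 84, C2 = 10

C1: P1 ⊕ 45 = 188; E(K, 188) = 84.
C2: P2 ⊕ 84 = 226; E(K, 226) = 10.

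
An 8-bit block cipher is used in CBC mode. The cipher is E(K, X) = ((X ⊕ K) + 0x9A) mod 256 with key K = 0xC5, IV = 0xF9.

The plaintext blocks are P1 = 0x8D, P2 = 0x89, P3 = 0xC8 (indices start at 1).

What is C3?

CBC encryption: C_i = E(K, P_i ⊕ C_{i−1}), with C_{0} = IV.
C1: P1 ⊕ 0xF9 = 0x74; E(K, 0x74) = 0x4B.
C2: P2 ⊕ 0x4B = 0xC2; E(K, 0xC2) = 0xA1.
C3: P3 ⊕ 0xA1 = 0x69; E(K, 0x69) = 0x46.

C3 = 0x46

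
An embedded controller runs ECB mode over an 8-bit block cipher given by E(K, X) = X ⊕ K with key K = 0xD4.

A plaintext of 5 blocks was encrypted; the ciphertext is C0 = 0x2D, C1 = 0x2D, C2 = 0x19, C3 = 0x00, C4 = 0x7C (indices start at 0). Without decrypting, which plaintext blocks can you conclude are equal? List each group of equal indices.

P0 = P1

ECB encrypts each block independently with the same key, so equal ciphertext blocks imply equal plaintext blocks.
C0 = C1 = 0x2D, so P0 = P1.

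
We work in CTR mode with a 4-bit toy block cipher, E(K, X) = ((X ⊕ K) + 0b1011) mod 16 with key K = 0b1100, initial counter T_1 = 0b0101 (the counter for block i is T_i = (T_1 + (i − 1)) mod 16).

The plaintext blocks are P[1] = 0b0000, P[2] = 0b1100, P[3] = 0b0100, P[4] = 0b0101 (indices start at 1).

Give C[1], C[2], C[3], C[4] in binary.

C[1] = 0b0100, C[2] = 0b1001, C[3] = 0b0010, C[4] = 0b1010

CTR encryption: S_i = E(K, T_i) where T_i is the counter for block i; C_i = P_i ⊕ S_i.
C[1]: T = 0b0101, S = E(K, T) = 0b0100; 0b0000 ⊕ 0b0100 = 0b0100.
C[2]: T = 0b0110, S = E(K, T) = 0b0101; 0b1100 ⊕ 0b0101 = 0b1001.
C[3]: T = 0b0111, S = E(K, T) = 0b0110; 0b0100 ⊕ 0b0110 = 0b0010.
C[4]: T = 0b1000, S = E(K, T) = 0b1111; 0b0101 ⊕ 0b1111 = 0b1010.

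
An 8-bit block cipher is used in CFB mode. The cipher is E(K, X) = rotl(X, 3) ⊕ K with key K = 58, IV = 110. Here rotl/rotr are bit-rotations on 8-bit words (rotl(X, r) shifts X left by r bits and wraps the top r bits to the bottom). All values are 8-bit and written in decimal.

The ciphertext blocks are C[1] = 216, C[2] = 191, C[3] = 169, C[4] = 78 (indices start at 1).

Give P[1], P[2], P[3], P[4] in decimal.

CFB decryption: P_i = C_i ⊕ E(K, C_{i−1}), with C_{0} = IV.
P[1]: E(K, 110) = 73; 216 ⊕ 73 = 145.
P[2]: E(K, 216) = 252; 191 ⊕ 252 = 67.
P[3]: E(K, 191) = 199; 169 ⊕ 199 = 110.
P[4]: E(K, 169) = 119; 78 ⊕ 119 = 57.

P[1] = 145, P[2] = 67, P[3] = 110, P[4] = 57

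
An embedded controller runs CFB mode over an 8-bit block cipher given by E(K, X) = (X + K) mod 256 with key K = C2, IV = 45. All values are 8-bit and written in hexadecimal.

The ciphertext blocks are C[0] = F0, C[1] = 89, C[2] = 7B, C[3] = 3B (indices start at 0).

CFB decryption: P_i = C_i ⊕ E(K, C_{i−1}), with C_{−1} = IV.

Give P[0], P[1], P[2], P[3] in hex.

P[0] = F7, P[1] = 3B, P[2] = 30, P[3] = 06

P[0]: E(K, 45) = 07; F0 ⊕ 07 = F7.
P[1]: E(K, F0) = B2; 89 ⊕ B2 = 3B.
P[2]: E(K, 89) = 4B; 7B ⊕ 4B = 30.
P[3]: E(K, 7B) = 3D; 3B ⊕ 3D = 06.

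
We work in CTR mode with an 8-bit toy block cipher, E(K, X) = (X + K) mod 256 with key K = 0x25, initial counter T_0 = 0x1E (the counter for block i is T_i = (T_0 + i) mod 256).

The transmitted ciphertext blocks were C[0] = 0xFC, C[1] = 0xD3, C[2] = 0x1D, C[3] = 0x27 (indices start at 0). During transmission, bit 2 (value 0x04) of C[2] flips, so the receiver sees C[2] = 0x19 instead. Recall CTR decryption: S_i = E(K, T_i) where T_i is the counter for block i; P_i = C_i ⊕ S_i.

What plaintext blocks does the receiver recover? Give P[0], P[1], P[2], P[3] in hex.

Only C[2] changed, to 0x19. In CTR, a change in C_i flips the same bit in P_i only; the keystream is unaffected. Decrypting the received ciphertext:
P[0]: T = 0x1E, S = E(K, T) = 0x43; 0xFC ⊕ 0x43 = 0xBF.
P[1]: T = 0x1F, S = E(K, T) = 0x44; 0xD3 ⊕ 0x44 = 0x97.
P[2]: T = 0x20, S = E(K, T) = 0x45; 0x19 ⊕ 0x45 = 0x5C.
P[3]: T = 0x21, S = E(K, T) = 0x46; 0x27 ⊕ 0x46 = 0x61.
Blocks that differ from the original plaintext: P[2].

P[0] = 0xBF, P[1] = 0x97, P[2] = 0x5C, P[3] = 0x61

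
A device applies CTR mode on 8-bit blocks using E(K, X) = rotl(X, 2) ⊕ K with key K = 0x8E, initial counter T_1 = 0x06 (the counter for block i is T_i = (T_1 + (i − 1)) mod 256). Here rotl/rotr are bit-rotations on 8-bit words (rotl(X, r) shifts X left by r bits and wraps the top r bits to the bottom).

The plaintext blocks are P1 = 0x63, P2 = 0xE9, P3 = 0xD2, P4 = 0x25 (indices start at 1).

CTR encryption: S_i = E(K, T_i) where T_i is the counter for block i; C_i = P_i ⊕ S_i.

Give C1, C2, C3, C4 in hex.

C1: T = 0x06, S = E(K, T) = 0x96; 0x63 ⊕ 0x96 = 0xF5.
C2: T = 0x07, S = E(K, T) = 0x92; 0xE9 ⊕ 0x92 = 0x7B.
C3: T = 0x08, S = E(K, T) = 0xAE; 0xD2 ⊕ 0xAE = 0x7C.
C4: T = 0x09, S = E(K, T) = 0xAA; 0x25 ⊕ 0xAA = 0x8F.

C1 = 0xF5, C2 = 0x7B, C3 = 0x7C, C4 = 0x8F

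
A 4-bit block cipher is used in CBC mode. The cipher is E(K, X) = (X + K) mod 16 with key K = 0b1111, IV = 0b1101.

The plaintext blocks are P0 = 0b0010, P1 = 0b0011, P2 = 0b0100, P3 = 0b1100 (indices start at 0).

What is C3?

CBC encryption: C_i = E(K, P_i ⊕ C_{i−1}), with C_{−1} = IV.
C0: P0 ⊕ 0b1101 = 0b1111; E(K, 0b1111) = 0b1110.
C1: P1 ⊕ 0b1110 = 0b1101; E(K, 0b1101) = 0b1100.
C2: P2 ⊕ 0b1100 = 0b1000; E(K, 0b1000) = 0b0111.
C3: P3 ⊕ 0b0111 = 0b1011; E(K, 0b1011) = 0b1010.

C3 = 0b1010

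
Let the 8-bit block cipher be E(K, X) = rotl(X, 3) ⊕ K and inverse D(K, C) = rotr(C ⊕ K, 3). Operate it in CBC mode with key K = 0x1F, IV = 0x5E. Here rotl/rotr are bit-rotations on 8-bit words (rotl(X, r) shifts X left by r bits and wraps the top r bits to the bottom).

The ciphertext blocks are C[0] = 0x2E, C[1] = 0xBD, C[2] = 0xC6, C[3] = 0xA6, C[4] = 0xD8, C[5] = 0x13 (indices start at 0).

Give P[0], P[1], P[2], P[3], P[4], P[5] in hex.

CBC decryption: P_i = D(K, C_i) ⊕ C_{i−1}, with C_{−1} = IV.
P[0]: D(K, 0x2E) = 0x26; 0x26 ⊕ 0x5E = 0x78.
P[1]: D(K, 0xBD) = 0x54; 0x54 ⊕ 0x2E = 0x7A.
P[2]: D(K, 0xC6) = 0x3B; 0x3B ⊕ 0xBD = 0x86.
P[3]: D(K, 0xA6) = 0x37; 0x37 ⊕ 0xC6 = 0xF1.
P[4]: D(K, 0xD8) = 0xF8; 0xF8 ⊕ 0xA6 = 0x5E.
P[5]: D(K, 0x13) = 0x81; 0x81 ⊕ 0xD8 = 0x59.

P[0] = 0x78, P[1] = 0x7A, P[2] = 0x86, P[3] = 0xF1, P[4] = 0x5E, P[5] = 0x59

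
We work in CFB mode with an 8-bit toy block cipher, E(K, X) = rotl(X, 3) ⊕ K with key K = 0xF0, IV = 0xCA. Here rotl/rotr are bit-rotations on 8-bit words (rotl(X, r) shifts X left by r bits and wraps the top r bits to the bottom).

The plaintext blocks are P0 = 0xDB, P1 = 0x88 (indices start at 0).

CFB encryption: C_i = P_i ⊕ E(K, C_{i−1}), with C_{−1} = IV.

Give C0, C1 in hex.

C0: E(K, 0xCA) = 0xA6; 0xDB ⊕ 0xA6 = 0x7D.
C1: E(K, 0x7D) = 0x1B; 0x88 ⊕ 0x1B = 0x93.

C0 = 0x7D, C1 = 0x93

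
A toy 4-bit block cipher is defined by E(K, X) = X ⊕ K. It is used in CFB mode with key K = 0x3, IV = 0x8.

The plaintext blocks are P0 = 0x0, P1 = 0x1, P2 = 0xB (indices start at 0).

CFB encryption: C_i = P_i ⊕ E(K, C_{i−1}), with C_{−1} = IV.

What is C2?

C0: E(K, 0x8) = 0xB; 0x0 ⊕ 0xB = 0xB.
C1: E(K, 0xB) = 0x8; 0x1 ⊕ 0x8 = 0x9.
C2: E(K, 0x9) = 0xA; 0xB ⊕ 0xA = 0x1.

C2 = 0x1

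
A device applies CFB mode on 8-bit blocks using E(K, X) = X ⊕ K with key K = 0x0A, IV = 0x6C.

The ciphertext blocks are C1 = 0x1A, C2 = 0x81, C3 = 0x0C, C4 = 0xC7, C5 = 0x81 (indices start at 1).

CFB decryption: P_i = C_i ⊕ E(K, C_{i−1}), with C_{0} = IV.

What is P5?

P5 = 0x4C

P5: E(K, 0xC7) = 0xCD; 0x81 ⊕ 0xCD = 0x4C.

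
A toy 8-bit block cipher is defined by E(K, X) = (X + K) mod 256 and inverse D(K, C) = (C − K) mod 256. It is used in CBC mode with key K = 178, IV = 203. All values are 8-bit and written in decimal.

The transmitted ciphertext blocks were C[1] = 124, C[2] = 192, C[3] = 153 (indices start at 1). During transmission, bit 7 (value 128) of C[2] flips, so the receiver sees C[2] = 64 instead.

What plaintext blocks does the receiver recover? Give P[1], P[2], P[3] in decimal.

CBC decryption: P_i = D(K, C_i) ⊕ C_{i−1}, with C_{0} = IV.
Only C[2] changed, to 64. In CBC, a change in C_i garbles P_i and flips the same bit in P_{i+1}. Decrypting the received ciphertext:
P[1]: D(K, 124) = 202; 202 ⊕ 203 = 1.
P[2]: D(K, 64) = 142; 142 ⊕ 124 = 242.
P[3]: D(K, 153) = 231; 231 ⊕ 64 = 167.
Blocks that differ from the original plaintext: P[2], P[3].

P[1] = 1, P[2] = 242, P[3] = 167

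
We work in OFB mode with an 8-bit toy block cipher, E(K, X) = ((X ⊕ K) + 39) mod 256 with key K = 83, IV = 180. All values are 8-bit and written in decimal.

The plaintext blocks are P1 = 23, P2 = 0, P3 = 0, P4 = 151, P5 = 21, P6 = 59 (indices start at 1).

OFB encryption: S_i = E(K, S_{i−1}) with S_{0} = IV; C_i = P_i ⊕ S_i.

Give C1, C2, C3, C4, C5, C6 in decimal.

C1: S = E(K, 180) = 14; 23 ⊕ 14 = 25.
C2: S = E(K, 14) = 132; 0 ⊕ 132 = 132.
C3: S = E(K, 132) = 254; 0 ⊕ 254 = 254.
C4: S = E(K, 254) = 212; 151 ⊕ 212 = 67.
C5: S = E(K, 212) = 174; 21 ⊕ 174 = 187.
C6: S = E(K, 174) = 36; 59 ⊕ 36 = 31.

C1 = 25, C2 = 132, C3 = 254, C4 = 67, C5 = 187, C6 = 31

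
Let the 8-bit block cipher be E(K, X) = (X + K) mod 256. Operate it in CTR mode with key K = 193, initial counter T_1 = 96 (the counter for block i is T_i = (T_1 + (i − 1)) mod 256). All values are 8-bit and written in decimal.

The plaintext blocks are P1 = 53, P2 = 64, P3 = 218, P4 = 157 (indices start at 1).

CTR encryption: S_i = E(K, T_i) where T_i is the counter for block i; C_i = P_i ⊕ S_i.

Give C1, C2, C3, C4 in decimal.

C1 = 20, C2 = 98, C3 = 249, C4 = 185

C1: T = 96, S = E(K, T) = 33; 53 ⊕ 33 = 20.
C2: T = 97, S = E(K, T) = 34; 64 ⊕ 34 = 98.
C3: T = 98, S = E(K, T) = 35; 218 ⊕ 35 = 249.
C4: T = 99, S = E(K, T) = 36; 157 ⊕ 36 = 185.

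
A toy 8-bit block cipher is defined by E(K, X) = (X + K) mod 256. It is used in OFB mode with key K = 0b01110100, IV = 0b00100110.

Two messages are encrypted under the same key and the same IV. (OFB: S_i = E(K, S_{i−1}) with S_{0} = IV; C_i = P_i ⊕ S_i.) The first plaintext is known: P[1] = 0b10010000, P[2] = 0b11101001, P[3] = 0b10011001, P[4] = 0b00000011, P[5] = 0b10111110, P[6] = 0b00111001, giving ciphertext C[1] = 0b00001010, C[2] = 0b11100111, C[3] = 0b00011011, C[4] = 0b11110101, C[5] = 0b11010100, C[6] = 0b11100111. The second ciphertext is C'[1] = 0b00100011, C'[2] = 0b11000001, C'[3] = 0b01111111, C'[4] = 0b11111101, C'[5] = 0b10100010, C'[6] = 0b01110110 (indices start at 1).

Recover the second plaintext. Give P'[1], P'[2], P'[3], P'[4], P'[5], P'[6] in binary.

P'[1] = 0b10111001, P'[2] = 0b11001111, P'[3] = 0b11111101, P'[4] = 0b00001011, P'[5] = 0b11001000, P'[6] = 0b10101000

In OFB with a reused IV, both messages share the same keystream S_i, so C_i ⊕ C'_i = P_i ⊕ P'_i and thus P'_i = P_i ⊕ C_i ⊕ C'_i.
P'[1]: 0b10010000 ⊕ 0b00001010 ⊕ 0b00100011 = 0b10111001.
P'[2]: 0b11101001 ⊕ 0b11100111 ⊕ 0b11000001 = 0b11001111.
P'[3]: 0b10011001 ⊕ 0b00011011 ⊕ 0b01111111 = 0b11111101.
P'[4]: 0b00000011 ⊕ 0b11110101 ⊕ 0b11111101 = 0b00001011.
P'[5]: 0b10111110 ⊕ 0b11010100 ⊕ 0b10100010 = 0b11001000.
P'[6]: 0b00111001 ⊕ 0b11100111 ⊕ 0b01110110 = 0b10101000.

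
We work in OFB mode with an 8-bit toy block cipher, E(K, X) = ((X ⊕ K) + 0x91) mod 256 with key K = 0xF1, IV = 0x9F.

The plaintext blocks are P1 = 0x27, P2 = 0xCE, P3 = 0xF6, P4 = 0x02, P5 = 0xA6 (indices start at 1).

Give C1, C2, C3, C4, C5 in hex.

C1 = 0xD8, C2 = 0x51, C3 = 0x09, C4 = 0x9D, C5 = 0x59

OFB encryption: S_i = E(K, S_{i−1}) with S_{0} = IV; C_i = P_i ⊕ S_i.
C1: S = E(K, 0x9F) = 0xFF; 0x27 ⊕ 0xFF = 0xD8.
C2: S = E(K, 0xFF) = 0x9F; 0xCE ⊕ 0x9F = 0x51.
C3: S = E(K, 0x9F) = 0xFF; 0xF6 ⊕ 0xFF = 0x09.
C4: S = E(K, 0xFF) = 0x9F; 0x02 ⊕ 0x9F = 0x9D.
C5: S = E(K, 0x9F) = 0xFF; 0xA6 ⊕ 0xFF = 0x59.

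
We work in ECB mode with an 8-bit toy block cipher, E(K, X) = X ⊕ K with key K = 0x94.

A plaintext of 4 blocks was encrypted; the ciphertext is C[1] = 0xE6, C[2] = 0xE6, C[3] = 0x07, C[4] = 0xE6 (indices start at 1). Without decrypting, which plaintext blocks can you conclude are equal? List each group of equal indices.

ECB encrypts each block independently with the same key, so equal ciphertext blocks imply equal plaintext blocks.
C[1] = C[2] = C[4] = 0xE6, so P[1] = P[2] = P[4].

P[1] = P[2] = P[4]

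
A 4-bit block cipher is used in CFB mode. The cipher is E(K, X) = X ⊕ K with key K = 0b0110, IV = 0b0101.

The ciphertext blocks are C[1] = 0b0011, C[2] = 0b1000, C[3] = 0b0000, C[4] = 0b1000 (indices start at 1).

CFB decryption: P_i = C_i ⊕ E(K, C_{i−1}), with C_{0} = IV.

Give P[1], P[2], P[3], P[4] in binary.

P[1]: E(K, 0b0101) = 0b0011; 0b0011 ⊕ 0b0011 = 0b0000.
P[2]: E(K, 0b0011) = 0b0101; 0b1000 ⊕ 0b0101 = 0b1101.
P[3]: E(K, 0b1000) = 0b1110; 0b0000 ⊕ 0b1110 = 0b1110.
P[4]: E(K, 0b0000) = 0b0110; 0b1000 ⊕ 0b0110 = 0b1110.

P[1] = 0b0000, P[2] = 0b1101, P[3] = 0b1110, P[4] = 0b1110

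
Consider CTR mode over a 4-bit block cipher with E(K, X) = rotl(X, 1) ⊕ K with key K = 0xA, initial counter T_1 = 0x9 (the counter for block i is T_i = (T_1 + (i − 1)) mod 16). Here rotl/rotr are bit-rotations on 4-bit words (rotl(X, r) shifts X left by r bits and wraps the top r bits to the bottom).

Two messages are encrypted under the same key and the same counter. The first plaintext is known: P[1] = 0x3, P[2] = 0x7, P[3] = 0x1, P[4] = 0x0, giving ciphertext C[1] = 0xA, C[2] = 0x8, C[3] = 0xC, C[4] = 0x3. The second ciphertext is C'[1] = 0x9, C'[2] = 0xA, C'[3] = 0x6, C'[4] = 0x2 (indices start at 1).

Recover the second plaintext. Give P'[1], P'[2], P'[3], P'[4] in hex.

P'[1] = 0x0, P'[2] = 0x5, P'[3] = 0xB, P'[4] = 0x1

In CTR with a reused counter, both messages share the same keystream S_i, so C_i ⊕ C'_i = P_i ⊕ P'_i and thus P'_i = P_i ⊕ C_i ⊕ C'_i.
P'[1]: 0x3 ⊕ 0xA ⊕ 0x9 = 0x0.
P'[2]: 0x7 ⊕ 0x8 ⊕ 0xA = 0x5.
P'[3]: 0x1 ⊕ 0xC ⊕ 0x6 = 0xB.
P'[4]: 0x0 ⊕ 0x3 ⊕ 0x2 = 0x1.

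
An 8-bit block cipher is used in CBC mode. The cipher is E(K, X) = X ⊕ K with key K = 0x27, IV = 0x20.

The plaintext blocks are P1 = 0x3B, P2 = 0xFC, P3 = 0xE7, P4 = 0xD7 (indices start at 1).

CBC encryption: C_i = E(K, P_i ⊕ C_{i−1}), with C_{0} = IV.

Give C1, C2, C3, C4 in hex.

C1 = 0x3C, C2 = 0xE7, C3 = 0x27, C4 = 0xD7

C1: P1 ⊕ 0x20 = 0x1B; E(K, 0x1B) = 0x3C.
C2: P2 ⊕ 0x3C = 0xC0; E(K, 0xC0) = 0xE7.
C3: P3 ⊕ 0xE7 = 0x00; E(K, 0x00) = 0x27.
C4: P4 ⊕ 0x27 = 0xF0; E(K, 0xF0) = 0xD7.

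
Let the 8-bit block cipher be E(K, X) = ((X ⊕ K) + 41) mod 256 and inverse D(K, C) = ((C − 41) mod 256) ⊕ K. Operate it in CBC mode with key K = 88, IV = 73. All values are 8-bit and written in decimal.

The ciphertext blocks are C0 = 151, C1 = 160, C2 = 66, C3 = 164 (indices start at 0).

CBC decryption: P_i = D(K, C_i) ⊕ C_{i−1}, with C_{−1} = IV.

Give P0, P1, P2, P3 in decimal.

P0: D(K, 151) = 54; 54 ⊕ 73 = 127.
P1: D(K, 160) = 47; 47 ⊕ 151 = 184.
P2: D(K, 66) = 65; 65 ⊕ 160 = 225.
P3: D(K, 164) = 35; 35 ⊕ 66 = 97.

P0 = 127, P1 = 184, P2 = 225, P3 = 97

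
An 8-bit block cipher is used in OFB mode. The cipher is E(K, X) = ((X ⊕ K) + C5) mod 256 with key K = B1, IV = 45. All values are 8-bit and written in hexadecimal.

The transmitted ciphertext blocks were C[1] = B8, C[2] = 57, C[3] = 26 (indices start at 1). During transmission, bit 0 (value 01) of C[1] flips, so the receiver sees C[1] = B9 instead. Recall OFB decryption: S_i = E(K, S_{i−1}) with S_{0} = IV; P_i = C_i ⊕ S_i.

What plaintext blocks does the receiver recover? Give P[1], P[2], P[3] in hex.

Only C[1] changed, to B9. In OFB, a change in C_i flips the same bit in P_i only; the keystream is unaffected. Decrypting the received ciphertext:
P[1]: S = E(K, 45) = B9; B9 ⊕ B9 = 00.
P[2]: S = E(K, B9) = CD; 57 ⊕ CD = 9A.
P[3]: S = E(K, CD) = 41; 26 ⊕ 41 = 67.
Blocks that differ from the original plaintext: P[1].

P[1] = 00, P[2] = 9A, P[3] = 67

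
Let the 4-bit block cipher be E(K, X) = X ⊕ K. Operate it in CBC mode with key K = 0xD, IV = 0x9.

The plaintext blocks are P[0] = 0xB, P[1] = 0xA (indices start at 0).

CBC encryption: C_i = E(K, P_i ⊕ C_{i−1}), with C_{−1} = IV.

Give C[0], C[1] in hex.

C[0] = 0xF, C[1] = 0x8

C[0]: P[0] ⊕ 0x9 = 0x2; E(K, 0x2) = 0xF.
C[1]: P[1] ⊕ 0xF = 0x5; E(K, 0x5) = 0x8.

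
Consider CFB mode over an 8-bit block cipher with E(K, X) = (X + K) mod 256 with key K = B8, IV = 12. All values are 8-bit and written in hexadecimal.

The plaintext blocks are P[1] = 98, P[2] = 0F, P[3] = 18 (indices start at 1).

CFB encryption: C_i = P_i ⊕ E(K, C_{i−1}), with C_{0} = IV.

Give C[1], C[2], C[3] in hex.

C[1] = 52, C[2] = 05, C[3] = A5

C[1]: E(K, 12) = CA; 98 ⊕ CA = 52.
C[2]: E(K, 52) = 0A; 0F ⊕ 0A = 05.
C[3]: E(K, 05) = BD; 18 ⊕ BD = A5.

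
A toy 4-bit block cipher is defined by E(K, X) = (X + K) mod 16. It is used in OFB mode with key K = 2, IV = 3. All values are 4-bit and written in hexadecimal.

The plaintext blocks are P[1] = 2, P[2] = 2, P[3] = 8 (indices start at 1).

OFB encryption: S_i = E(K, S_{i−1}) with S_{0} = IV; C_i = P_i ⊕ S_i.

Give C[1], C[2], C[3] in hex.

C[1] = 7, C[2] = 5, C[3] = 1

C[1]: S = E(K, 3) = 5; 2 ⊕ 5 = 7.
C[2]: S = E(K, 5) = 7; 2 ⊕ 7 = 5.
C[3]: S = E(K, 7) = 9; 8 ⊕ 9 = 1.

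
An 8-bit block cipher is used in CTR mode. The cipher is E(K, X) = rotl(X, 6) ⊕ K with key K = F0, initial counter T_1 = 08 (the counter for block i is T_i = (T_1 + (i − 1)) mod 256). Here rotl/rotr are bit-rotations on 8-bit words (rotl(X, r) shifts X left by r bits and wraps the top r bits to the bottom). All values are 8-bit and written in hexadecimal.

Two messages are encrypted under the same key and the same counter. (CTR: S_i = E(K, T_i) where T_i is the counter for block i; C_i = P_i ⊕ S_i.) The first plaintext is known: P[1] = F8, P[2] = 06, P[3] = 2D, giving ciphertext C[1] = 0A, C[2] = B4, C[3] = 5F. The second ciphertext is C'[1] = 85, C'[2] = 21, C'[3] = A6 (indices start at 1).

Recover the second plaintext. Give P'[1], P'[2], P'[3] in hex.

P'[1] = 77, P'[2] = 93, P'[3] = D4

In CTR with a reused counter, both messages share the same keystream S_i, so C_i ⊕ C'_i = P_i ⊕ P'_i and thus P'_i = P_i ⊕ C_i ⊕ C'_i.
P'[1]: F8 ⊕ 0A ⊕ 85 = 77.
P'[2]: 06 ⊕ B4 ⊕ 21 = 93.
P'[3]: 2D ⊕ 5F ⊕ A6 = D4.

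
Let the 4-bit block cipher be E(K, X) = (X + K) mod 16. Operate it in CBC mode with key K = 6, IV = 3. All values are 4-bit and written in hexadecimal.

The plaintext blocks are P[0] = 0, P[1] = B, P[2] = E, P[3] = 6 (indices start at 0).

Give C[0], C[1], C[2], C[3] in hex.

C[0] = 9, C[1] = 8, C[2] = C, C[3] = 0

CBC encryption: C_i = E(K, P_i ⊕ C_{i−1}), with C_{−1} = IV.
C[0]: P[0] ⊕ 3 = 3; E(K, 3) = 9.
C[1]: P[1] ⊕ 9 = 2; E(K, 2) = 8.
C[2]: P[2] ⊕ 8 = 6; E(K, 6) = C.
C[3]: P[3] ⊕ C = A; E(K, A) = 0.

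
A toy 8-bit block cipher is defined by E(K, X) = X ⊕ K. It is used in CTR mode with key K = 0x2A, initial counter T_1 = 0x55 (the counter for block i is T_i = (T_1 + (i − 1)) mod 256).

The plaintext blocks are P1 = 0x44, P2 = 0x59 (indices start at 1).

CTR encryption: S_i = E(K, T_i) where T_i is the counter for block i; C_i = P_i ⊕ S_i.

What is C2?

C2 = 0x25

C1: T = 0x55, S = E(K, T) = 0x7F; 0x44 ⊕ 0x7F = 0x3B.
C2: T = 0x56, S = E(K, T) = 0x7C; 0x59 ⊕ 0x7C = 0x25.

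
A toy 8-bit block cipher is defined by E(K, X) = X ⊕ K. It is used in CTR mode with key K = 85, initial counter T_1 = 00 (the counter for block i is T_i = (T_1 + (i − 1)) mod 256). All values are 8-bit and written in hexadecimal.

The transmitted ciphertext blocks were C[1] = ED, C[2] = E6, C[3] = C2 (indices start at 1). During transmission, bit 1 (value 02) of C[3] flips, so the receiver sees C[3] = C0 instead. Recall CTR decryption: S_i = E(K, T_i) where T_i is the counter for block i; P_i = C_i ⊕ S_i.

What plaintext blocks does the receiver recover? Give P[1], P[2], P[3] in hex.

Only C[3] changed, to C0. In CTR, a change in C_i flips the same bit in P_i only; the keystream is unaffected. Decrypting the received ciphertext:
P[1]: T = 00, S = E(K, T) = 85; ED ⊕ 85 = 68.
P[2]: T = 01, S = E(K, T) = 84; E6 ⊕ 84 = 62.
P[3]: T = 02, S = E(K, T) = 87; C0 ⊕ 87 = 47.
Blocks that differ from the original plaintext: P[3].

P[1] = 68, P[2] = 62, P[3] = 47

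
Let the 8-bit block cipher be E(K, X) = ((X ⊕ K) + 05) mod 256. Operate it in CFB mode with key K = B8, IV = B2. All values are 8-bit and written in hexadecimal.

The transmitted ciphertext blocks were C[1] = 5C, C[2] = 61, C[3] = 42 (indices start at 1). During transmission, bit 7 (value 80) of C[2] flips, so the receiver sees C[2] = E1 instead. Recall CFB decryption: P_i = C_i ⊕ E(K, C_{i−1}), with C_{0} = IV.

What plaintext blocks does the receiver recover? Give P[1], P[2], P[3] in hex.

Only C[2] changed, to E1. In CFB, a change in C_i flips the same bit in P_i and garbles P_{i+1}. Decrypting the received ciphertext:
P[1]: E(K, B2) = 0F; 5C ⊕ 0F = 53.
P[2]: E(K, 5C) = E9; E1 ⊕ E9 = 08.
P[3]: E(K, E1) = 5E; 42 ⊕ 5E = 1C.
Blocks that differ from the original plaintext: P[2], P[3].

P[1] = 53, P[2] = 08, P[3] = 1C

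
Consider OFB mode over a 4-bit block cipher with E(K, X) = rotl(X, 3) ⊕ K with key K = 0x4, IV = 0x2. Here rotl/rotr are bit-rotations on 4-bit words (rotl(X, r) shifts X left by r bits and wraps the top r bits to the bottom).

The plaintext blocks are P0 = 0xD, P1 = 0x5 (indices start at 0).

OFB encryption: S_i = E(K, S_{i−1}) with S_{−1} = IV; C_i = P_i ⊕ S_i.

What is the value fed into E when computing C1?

C0: S = E(K, 0x2) = 0x5; 0xD ⊕ 0x5 = 0x8.
C1: S = E(K, 0x5) = 0xE; 0x5 ⊕ 0xE = 0xB.
So the input to E for block 1 is 0x5.

0x5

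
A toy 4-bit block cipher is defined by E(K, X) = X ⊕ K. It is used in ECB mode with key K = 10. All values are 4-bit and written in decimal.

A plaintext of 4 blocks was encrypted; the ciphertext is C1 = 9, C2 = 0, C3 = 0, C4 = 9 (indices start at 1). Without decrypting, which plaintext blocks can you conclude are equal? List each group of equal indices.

P1 = P4; P2 = P3

ECB encrypts each block independently with the same key, so equal ciphertext blocks imply equal plaintext blocks.
C1 = C4 = 9, so P1 = P4.
C2 = C3 = 0, so P2 = P3.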